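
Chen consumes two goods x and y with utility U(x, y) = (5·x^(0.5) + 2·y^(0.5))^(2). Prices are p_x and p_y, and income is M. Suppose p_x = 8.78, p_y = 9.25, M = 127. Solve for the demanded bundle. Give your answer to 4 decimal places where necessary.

MRS = MU_x/MU_y = (5/2)·(y/x)^(0.5). Set equal to p_x/p_y.
Hence y/x = ((2/5)·p_x/p_y)^(1/(0.5)), i.e. raised to the 2 power.
With the ratio pinned down, the budget gives x* = M/(p_x + p_y·(y/x)) and y* = (y/x)·x*.
Numerically y/x = 0.144154, so x* = 127/(8.78 + 9.25·0.144154) = 12.5576 and y* = 0.144154·12.5576 = 1.8102.

x* = 12.5576, y* = 1.8102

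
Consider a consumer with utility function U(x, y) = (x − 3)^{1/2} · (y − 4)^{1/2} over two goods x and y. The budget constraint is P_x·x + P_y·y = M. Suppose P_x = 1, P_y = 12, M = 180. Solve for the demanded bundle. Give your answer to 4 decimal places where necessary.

MRS = (y−4)/(x−3). Tangency with P_x/P_y gives y−4 = (P_x/P_y)·(x−3).
Substituting into the budget: x* = 3 + 0.5·(M − 3·P_x − 4·P_y)/P_x, and y* = 4 + 0.5·(…)/P_y.
Discretionary income = 180 − 3·1 − 4·12 = 129; x* = 3 + 0.5·129/1 = 67.5; y* = 4 + 0.5·129/12 = 9.375.

x* = 67.5, y* = 9.375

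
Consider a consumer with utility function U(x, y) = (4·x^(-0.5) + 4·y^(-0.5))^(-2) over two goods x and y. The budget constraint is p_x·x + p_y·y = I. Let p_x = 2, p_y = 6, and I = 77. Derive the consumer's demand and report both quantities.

x* = 15.7642, y* = 7.5786

MU_x ∝ 4·x^(-1.5), MU_y ∝ 4·y^(-1.5), so MRS = (y/x)^(1.5) = p_x/p_y.
Hence y/x = (p_x/p_y)^(1/(1.5)), i.e. raised to the 2/3 power.
Substitute y = (y/x)·x into the budget: x* = I/(p_x + p_y·(y/x)).
Numerically y/x = 0.48075, so x* = 77/(2 + 6·0.48075) = 15.7642 and y* = 0.48075·15.7642 = 7.5786.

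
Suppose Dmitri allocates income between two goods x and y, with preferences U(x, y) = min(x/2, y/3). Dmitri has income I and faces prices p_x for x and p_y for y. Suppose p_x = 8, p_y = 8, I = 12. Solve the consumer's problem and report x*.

With perfect complements, no substitution: consume in ratio x:y = 2:3.
Budget: p_x·x + p_y·(3/2)·x = I, so (2·p_x + 3·p_y)·x = 2·I.
Demand: x*(p_x,p_y,I) = 2·I/(2·p_x + 3·p_y), y* = 3·I/(2·p_x + 3·p_y).
Here 2·8 + 3·8 = 40, giving x* = 0.6.

x* = 0.6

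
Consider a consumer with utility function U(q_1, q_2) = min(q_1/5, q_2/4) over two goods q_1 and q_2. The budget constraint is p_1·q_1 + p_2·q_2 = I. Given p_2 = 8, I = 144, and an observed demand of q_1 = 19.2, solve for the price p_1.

With perfect complements, no substitution: consume in ratio q_1:q_2 = 5:4.
Budget: p_1·q_1 + p_2·(4/5)·q_1 = I, so (5·p_1 + 4·p_2)·q_1 = 5·I.
Demand: q_1*(p_1,p_2,I) = 5·I/(5·p_1 + 4·p_2), q_2* = 4·I/(5·p_1 + 4·p_2).
Set q_1* = 19.2 in the demand function and solve for p_1: p_1 = 1.1.

p_1 = 1.1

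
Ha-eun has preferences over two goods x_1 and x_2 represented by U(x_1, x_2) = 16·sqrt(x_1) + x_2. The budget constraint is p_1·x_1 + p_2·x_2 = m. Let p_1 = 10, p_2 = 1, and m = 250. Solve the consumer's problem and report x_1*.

x_1* = 0.64

Set MRS = p_1/p_2: 8·x_1^(−1/2) = p_1/p_2.
Thus x_1* = (8·p_2/p_1)² — independent of m — with the rest of income spent on x_2.
Plugging in: x_1* = (8·1/10)² = 0.64.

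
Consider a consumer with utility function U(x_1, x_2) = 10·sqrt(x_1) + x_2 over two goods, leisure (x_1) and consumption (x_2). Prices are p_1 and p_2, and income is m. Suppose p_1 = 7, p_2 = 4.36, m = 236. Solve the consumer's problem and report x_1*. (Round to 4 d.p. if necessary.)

x_1* = 9.6988

Set MRS = p_1/p_2: 5·x_1^(−1/2) = p_1/p_2.
Thus x_1* = (5·p_2/p_1)² — independent of m — with the rest of income spent on x_2.
Plugging in: x_1* = (5·4.36/7)² = 9.6988.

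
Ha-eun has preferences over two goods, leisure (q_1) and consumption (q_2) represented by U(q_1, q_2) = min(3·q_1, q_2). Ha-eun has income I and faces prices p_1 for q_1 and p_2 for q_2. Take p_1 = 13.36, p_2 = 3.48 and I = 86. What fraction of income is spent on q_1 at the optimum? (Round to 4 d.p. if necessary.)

share on q_1 = 0.5613

With perfect complements, no substitution: consume in ratio q_1:q_2 = 1:3.
Budget: p_1·q_1 + p_2·3·q_1 = I, so (p_1 + 3·p_2)·q_1 = I.
Demand: q_1*(p_1,p_2,I) = I/(p_1 + 3·p_2), q_2* = 3·I/(p_1 + 3·p_2).
Here 13.36 + 3·3.48 = 23.8, giving q_1* = 3.6134 and q_2* = 10.8403.
Expenditure on q_1: 13.36·3.6134 = 48.2756; share = 0.5613.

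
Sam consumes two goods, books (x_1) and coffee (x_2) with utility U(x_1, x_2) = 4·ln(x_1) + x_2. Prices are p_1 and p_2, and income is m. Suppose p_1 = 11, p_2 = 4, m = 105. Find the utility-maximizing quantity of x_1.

x_1* = 1.4545

Set MRS = p_1/p_2: (4/x_1)/1 = p_1/p_2.
So x_1*(p_1,p_2) = 4·p_2/p_1, independent of income; and x_2* = (m − 4·p_2)/p_2.
At the given prices: x_1* = 4·4/11 = 1.4545.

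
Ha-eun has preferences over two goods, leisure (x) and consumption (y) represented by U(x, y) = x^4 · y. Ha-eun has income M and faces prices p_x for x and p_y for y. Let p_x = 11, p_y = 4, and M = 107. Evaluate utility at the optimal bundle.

Tangency: MRS = 4·y/x = p_x/p_y.
So 4·p_y·y = p_x·x; combined with the budget, a share 0.8 of income goes to x.
Demand: x*(p_x,p_y,M) = 0.8·M/p_x and y* = 0.2·M/p_y.
At p_x=11, p_y=4, M=107: x* = 0.8·107/11 = 7.7818, y* = 5.35.
Utility at the optimum: U(7.7818, 5.35) = 19619.0557.

V = 19619.0557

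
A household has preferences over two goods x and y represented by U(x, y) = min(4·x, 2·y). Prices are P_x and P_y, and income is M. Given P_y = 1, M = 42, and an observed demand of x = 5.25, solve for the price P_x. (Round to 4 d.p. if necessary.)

P_x = 6

With perfect complements, no substitution: consume in ratio x:y = 2:4.
Budget: P_x·x + P_y·2·x = M, so (2·P_x + 4·P_y)·x = 2·M.
Demand: x*(P_x,P_y,M) = 2·M/(2·P_x + 4·P_y), y* = 4·M/(2·P_x + 4·P_y).
Set x* = 5.25 in the demand function and solve for P_x: P_x = 6.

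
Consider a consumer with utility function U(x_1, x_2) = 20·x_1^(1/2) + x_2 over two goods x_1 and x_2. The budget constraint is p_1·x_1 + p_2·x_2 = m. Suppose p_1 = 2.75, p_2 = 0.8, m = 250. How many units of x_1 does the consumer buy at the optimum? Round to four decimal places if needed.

x_1* = 8.4628

Solve: √x_1 = 10·p_2/p_1, so x_1*(p_1,p_2) = (10·p_2/p_1)², and x_2* = (m − p_1·x_1*)/p_2.
Plugging in: x_1* = (10·0.8/2.75)² = 8.4628.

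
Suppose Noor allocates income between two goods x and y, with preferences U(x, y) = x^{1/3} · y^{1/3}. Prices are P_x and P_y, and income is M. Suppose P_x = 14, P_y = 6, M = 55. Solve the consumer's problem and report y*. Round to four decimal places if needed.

Tangency: MRS = y/x = P_x/P_y.
Rearranging, P_y·y = P_x·x. Substituting into the budget gives P_x·x·(1 + 1) = M.
Demand: x*(P_x,P_y,M) = 0.5·M/P_x and y* = 0.5·M/P_y.
At P_x=14, P_y=6, M=55: y* = 0.5·55/6 = 4.5833.

y* = 4.5833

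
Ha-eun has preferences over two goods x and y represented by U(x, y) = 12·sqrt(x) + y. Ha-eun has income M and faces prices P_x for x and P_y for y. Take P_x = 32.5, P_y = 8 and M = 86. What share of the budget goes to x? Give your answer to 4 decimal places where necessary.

Set MRS = P_x/P_y: 6·x^(−1/2) = P_x/P_y.
Solve: √x = 6·P_y/P_x, so x*(P_x,P_y) = (6·P_y/P_x)², and y* = (M − P_x·x*)/P_y.
Plugging in: x* = (6·8/32.5)² = 2.1813, y* = 1.8885.
Expenditure on x: 32.5·2.1813 = 70.8923; share = 0.8243.

share on x = 0.8243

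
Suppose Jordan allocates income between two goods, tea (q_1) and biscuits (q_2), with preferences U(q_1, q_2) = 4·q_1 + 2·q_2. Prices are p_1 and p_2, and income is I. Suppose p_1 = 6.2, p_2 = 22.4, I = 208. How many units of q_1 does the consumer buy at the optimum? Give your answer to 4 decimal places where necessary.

Linear utility — the consumer picks whichever good has higher MU/price: 4/6.2 = 0.6452 vs 2/22.4 = 0.0893.
q_1 gives more utility per dollar, so spend all income on q_1: q_1* = I/p_1, q_2* = 0.
Numerically: q_1* = 33.5484, q_2* = 0.

q_1* = 33.5484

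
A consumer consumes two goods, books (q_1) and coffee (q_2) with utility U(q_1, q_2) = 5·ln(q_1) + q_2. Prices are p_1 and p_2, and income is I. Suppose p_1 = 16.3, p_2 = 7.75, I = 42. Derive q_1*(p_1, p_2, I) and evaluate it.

MU_q_1 = 5/q_1, MU_q_2 = 1. Tangency: 5/q_1 = p_1/p_2.
So q_1*(p_1,p_2) = 5·p_2/p_1, independent of income; and q_2* = (I − 5·p_2)/p_2.
At the given prices: q_1* = 5·7.75/16.3 = 2.3773.

q_1* = 2.3773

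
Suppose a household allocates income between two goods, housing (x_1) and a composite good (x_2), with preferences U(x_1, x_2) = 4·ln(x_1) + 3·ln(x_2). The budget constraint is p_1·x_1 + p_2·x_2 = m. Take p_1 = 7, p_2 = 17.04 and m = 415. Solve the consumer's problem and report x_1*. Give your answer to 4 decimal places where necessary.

x_1* = 33.8776

The MRS is (4/3)·x_2/x_1. Set MRS = p_1/p_2.
Rearranging, p_2·x_2 = (3/4)·p_1·x_1. Substituting into the budget gives p_1·x_1·(1 + (3/4)) = m.
Demand: x_1*(p_1,p_2,m) = 4/7·m/p_1 and x_2* = 3/7·m/p_2.
At p_1=7, p_2=17.04, m=415: x_1* = 4/7·415/7 = 33.8776.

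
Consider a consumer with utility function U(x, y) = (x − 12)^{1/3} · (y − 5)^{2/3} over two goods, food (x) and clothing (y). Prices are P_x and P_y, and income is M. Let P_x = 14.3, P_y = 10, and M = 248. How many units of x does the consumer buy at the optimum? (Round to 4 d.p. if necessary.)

Let x' = x−12, y' = y−5. MRS = (1/2)·y'/x' = P_x/P_y.
After buying the subsistence bundle (12, 5), a share 1/3 of the remaining income goes to x: x* = 12 + 1/3·(M − 12P_x − 5P_y)/P_x.
Discretionary income = 248 − 12·14.3 − 5·10 = 26.4; x* = 12 + 1/3·26.4/14.3 = 12.6154.

x* = 12.6154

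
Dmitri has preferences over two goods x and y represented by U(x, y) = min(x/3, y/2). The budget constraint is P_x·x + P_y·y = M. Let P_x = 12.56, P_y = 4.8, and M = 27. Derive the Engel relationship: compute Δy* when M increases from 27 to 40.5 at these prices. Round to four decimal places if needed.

Δy* = 0.5711

Demand: x*(P_x,P_y,M) = 3·M/(3·P_x + 2·P_y), y* = 2·M/(3·P_x + 2·P_y).
Here 3·12.56 + 2·4.8 = 47.28, giving y* = 1.1421.
At M' = 40.5: y* = 1.7132. Change: 1.7132 − 1.1421 = 0.5711.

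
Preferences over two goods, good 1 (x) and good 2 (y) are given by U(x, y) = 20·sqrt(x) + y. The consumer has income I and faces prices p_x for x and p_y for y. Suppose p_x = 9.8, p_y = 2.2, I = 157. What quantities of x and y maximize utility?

Utility is quasi-linear in y; the FOC for x is 10/√x = p_x/p_y.
Thus x* = (10·p_y/p_x)² — independent of I — with the rest of income spent on y.
Plugging in: x* = (10·2.2/9.8)² = 5.0396, y* = 48.9147.

x* = 5.0396, y* = 48.9147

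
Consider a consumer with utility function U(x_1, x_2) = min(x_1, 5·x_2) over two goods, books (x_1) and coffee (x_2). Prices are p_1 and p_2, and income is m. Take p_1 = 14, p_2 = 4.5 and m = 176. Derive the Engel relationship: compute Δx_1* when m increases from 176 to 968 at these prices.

Δx_1* = 53.1544

Here 5·14 + 4.5 = 74.5, giving x_1* = 11.8121.
At m' = 968: x_1* = 64.9664. Change: 64.9664 − 11.8121 = 53.1544.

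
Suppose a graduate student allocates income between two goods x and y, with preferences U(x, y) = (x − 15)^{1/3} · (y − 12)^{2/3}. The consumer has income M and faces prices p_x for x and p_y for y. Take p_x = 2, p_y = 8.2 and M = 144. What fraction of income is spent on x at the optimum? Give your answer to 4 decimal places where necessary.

share on x = 0.2444

Let x' = x−15, y' = y−12. MRS = (1/2)·y'/x' = p_x/p_y.
Substituting into the budget: x* = 15 + 1/3·(M − 15·p_x − 12·p_y)/p_x, and y* = 12 + 2/3·(…)/p_y.
Discretionary income = 144 − 15·2 − 12·8.2 = 15.6; x* = 15 + 1/3·15.6/2 = 17.6; y* = 12 + 2/3·15.6/8.2 = 13.2683.
Expenditure on x: 2·17.6 = 35.2; share = 0.2444.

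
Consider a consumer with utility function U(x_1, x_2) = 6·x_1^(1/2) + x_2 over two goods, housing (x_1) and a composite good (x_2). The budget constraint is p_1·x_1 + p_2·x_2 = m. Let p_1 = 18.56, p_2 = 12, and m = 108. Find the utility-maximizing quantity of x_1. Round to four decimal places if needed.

x_1* = 3.7623

MU_x_1 = 3/√x_1, MU_x_2 = 1. Tangency: 3/√x_1 = p_1/p_2.
Thus x_1* = (3·p_2/p_1)² — independent of m — with the rest of income spent on x_2.
Plugging in: x_1* = (3·12/18.56)² = 3.7623.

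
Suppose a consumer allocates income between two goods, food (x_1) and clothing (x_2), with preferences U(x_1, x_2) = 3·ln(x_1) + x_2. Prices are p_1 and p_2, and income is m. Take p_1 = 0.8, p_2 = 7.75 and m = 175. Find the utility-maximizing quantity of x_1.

x_1* = 29.0625

Set MRS = p_1/p_2: (3/x_1)/1 = p_1/p_2.
So x_1*(p_1,p_2) = 3·p_2/p_1, independent of income; and x_2* = (m − 3·p_2)/p_2.
At the given prices: x_1* = 3·7.75/0.8 = 29.0625.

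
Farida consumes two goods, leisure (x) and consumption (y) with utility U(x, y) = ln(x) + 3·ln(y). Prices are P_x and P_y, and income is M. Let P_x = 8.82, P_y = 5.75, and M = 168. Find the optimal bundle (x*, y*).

The MRS is (1/3)·y/x. Set MRS = P_x/P_y.
So P_y·y = 3·P_x·x; combined with the budget, a share 0.25 of income goes to x.
Demand: x*(P_x,P_y,M) = 0.25·M/P_x and y* = 0.75·M/P_y.
At P_x=8.82, P_y=5.75, M=168: x* = 0.25·168/8.82 = 4.7619, y* = 21.913.

x* = 4.7619, y* = 21.913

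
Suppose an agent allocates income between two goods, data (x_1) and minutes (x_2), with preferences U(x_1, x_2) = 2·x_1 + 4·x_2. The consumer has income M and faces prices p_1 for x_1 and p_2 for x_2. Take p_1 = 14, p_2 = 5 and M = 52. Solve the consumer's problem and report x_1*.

x_1* = 0

Linear utility — the consumer picks whichever good has higher MU/price: 2/14 = 0.1429 vs 4/5 = 0.8.
x_2 gives more utility per dollar, so spend all income on x_2: x_2* = M/p_2, x_1* = 0.
Numerically: x_1* = 0, x_2* = 10.4.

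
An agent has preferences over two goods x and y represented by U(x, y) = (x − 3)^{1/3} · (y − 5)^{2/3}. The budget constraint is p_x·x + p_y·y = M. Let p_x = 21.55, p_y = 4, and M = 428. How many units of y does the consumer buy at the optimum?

After buying the subsistence bundle (3, 5), a share 1/3 of the remaining income goes to x: x* = 3 + 1/3·(M − 3p_x − 5p_y)/p_x.
Discretionary income = 428 − 3·21.55 − 5·4 = 343.35; y* = 5 + 2/3·343.35/4 = 62.225.

y* = 62.225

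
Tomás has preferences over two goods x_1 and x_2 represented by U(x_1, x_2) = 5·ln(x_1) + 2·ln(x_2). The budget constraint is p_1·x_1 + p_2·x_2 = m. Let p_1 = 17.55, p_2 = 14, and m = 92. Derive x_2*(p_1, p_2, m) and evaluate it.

x_2* = 1.8776

The MRS is (5/2)·x_2/x_1. Set MRS = p_1/p_2.
So 5·p_2·x_2 = 2·p_1·x_1; combined with the budget, a share 5/7 of income goes to x_1.
Demand: x_1*(p_1,p_2,m) = 5/7·m/p_1 and x_2* = 2/7·m/p_2.
At p_1=17.55, p_2=14, m=92: x_2* = 2/7·92/14 = 1.8776.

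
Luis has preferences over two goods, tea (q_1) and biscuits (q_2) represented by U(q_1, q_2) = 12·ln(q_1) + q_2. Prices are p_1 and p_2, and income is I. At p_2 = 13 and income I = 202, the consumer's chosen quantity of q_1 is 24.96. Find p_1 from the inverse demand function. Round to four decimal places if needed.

p_1 = 6.25

MU_q_1 = 12/q_1, MU_q_2 = 1. Tangency: 12/q_1 = p_1/p_2.
So q_1*(p_1,p_2) = 12·p_2/p_1, independent of income; and q_2* = (I − 12·p_2)/p_2.
Set q_1* = 24.96 in the demand function and solve for p_1: p_1 = 6.25.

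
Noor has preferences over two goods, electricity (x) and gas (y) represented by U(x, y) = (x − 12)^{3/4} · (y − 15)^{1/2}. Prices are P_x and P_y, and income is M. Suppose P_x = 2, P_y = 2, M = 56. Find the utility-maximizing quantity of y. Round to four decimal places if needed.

This is Cobb-Douglas in (x−12, y−15): tangency gives 0.75·P_y·(y−15) = 0.5·P_x·(x−12).
After buying the subsistence bundle (12, 15), a share 0.6 of the remaining income goes to x: x* = 12 + 0.6·(M − 12P_x − 15P_y)/P_x.
Discretionary income = 56 − 12·2 − 15·2 = 2; y* = 15 + 0.4·2/2 = 15.4.

y* = 15.4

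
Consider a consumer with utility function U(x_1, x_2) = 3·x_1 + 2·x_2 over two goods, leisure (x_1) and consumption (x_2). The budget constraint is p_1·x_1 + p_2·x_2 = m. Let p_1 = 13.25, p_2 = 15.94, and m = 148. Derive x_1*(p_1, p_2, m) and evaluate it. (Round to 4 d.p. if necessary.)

x_1* = 11.1698

x_1 gives more utility per dollar, so spend all income on x_1: x_1* = m/p_1, x_2* = 0.
Numerically: x_1* = 11.1698, x_2* = 0.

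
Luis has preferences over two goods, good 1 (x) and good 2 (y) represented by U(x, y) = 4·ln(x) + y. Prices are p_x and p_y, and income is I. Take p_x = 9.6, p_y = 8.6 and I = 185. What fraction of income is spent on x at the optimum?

Set MRS = p_x/p_y: (4/x)/1 = p_x/p_y.
So x*(p_x,p_y) = 4·p_y/p_x, independent of income; and y* = (I − 4·p_y)/p_y.
At the given prices: x* = 4·8.6/9.6 = 3.5833, and y* = 17.5116.
Expenditure on x: 9.6·3.5833 = 34.4; share = 0.1859.

share on x = 0.1859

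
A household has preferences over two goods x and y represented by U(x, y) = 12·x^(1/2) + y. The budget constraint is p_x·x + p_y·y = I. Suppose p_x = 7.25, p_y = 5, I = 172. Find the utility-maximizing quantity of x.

x* = 17.1225

MU_x = 6/√x, MU_y = 1. Tangency: 6/√x = p_x/p_y.
Thus x* = (6·p_y/p_x)² — independent of I — with the rest of income spent on y.
Plugging in: x* = (6·5/7.25)² = 17.1225.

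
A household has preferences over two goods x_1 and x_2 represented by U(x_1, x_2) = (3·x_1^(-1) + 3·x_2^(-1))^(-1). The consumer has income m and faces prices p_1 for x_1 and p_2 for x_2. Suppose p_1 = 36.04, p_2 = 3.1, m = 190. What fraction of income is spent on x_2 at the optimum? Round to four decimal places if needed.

Numerically x_2/x_1 = 3.409664, so x_1* = 190/(36.04 + 3.1·3.409664) = 4.0764 and x_2* = 3.409664·4.0764 = 13.8991.
Expenditure on x_2: 3.1·13.8991 = 43.0872; share = 0.2268.

share on x_2 = 0.2268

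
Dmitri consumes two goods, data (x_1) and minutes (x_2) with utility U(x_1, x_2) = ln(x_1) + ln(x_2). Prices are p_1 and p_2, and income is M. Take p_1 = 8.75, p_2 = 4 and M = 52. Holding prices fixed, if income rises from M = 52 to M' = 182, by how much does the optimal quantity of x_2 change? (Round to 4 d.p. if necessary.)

Δx_2* = 16.25

At p_1=8.75, p_2=4, M=52: x_2* = 0.5·52/4 = 6.5.
At M' = 182: x_2* = 22.75. Change: 22.75 − 6.5 = 16.25.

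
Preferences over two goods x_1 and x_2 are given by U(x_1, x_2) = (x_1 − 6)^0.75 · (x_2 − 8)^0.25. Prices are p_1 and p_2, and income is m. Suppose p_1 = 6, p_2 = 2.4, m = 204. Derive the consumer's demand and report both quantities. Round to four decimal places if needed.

x_1* = 24.6, x_2* = 23.5

This is Cobb-Douglas in (x_1−6, x_2−8): tangency gives 0.75·p_2·(x_2−8) = 0.25·p_1·(x_1−6).
After buying the subsistence bundle (6, 8), a share 0.75 of the remaining income goes to x_1: x_1* = 6 + 0.75·(m − 6p_1 − 8p_2)/p_1.
Discretionary income = 204 − 6·6 − 8·2.4 = 148.8; x_1* = 6 + 0.75·148.8/6 = 24.6; x_2* = 8 + 0.25·148.8/2.4 = 23.5.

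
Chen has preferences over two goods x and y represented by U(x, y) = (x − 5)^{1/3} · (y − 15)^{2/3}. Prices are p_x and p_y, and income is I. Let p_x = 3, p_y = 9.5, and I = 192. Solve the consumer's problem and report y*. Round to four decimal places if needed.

y* = 17.4211

This is Cobb-Douglas in (x−5, y−15): tangency gives 1/3·p_y·(y−15) = 2/3·p_x·(x−5).
Substituting into the budget: x* = 5 + 1/3·(I − 5·p_x − 15·p_y)/p_x, and y* = 15 + 2/3·(…)/p_y.
Discretionary income = 192 − 5·3 − 15·9.5 = 34.5; y* = 15 + 2/3·34.5/9.5 = 17.4211.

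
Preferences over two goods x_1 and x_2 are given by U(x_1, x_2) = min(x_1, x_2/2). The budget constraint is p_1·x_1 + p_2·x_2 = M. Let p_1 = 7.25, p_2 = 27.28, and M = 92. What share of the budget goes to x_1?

share on x_1 = 0.1173

Leontief preferences: the optimum is at the kink where x_1/1 = x_2/2, i.e. x_2 = 2·x_1.
Budget: p_1·x_1 + p_2·2·x_1 = M, so (p_1 + 2·p_2)·x_1 = M.
Demand: x_1*(p_1,p_2,M) = M/(p_1 + 2·p_2), x_2* = 2·M/(p_1 + 2·p_2).
Here 7.25 + 2·27.28 = 61.81, giving x_1* = 1.4884 and x_2* = 2.9769.
Expenditure on x_1: 7.25·1.4884 = 10.7911; share = 0.1173.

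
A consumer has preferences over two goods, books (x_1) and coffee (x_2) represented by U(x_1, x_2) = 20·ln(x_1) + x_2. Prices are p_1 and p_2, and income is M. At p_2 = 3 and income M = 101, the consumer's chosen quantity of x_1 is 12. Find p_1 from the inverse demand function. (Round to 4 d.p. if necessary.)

p_1 = 5

MU_x_1 = 20/x_1, MU_x_2 = 1. Tangency: 20/x_1 = p_1/p_2.
So x_1*(p_1,p_2) = 20·p_2/p_1, independent of income; and x_2* = (M − 20·p_2)/p_2.
Set x_1* = 12 in the demand function and solve for p_1: p_1 = 5.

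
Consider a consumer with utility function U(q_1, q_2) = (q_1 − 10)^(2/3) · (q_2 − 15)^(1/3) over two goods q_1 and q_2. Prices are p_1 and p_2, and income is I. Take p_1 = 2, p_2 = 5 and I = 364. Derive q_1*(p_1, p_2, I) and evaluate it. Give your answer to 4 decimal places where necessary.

This is Cobb-Douglas in (q_1−10, q_2−15): tangency gives 2/3·p_2·(q_2−15) = 1/3·p_1·(q_1−10).
After buying the subsistence bundle (10, 15), a share 2/3 of the remaining income goes to q_1: q_1* = 10 + 2/3·(I − 10p_1 − 15p_2)/p_1.
Discretionary income = 364 − 10·2 − 15·5 = 269; q_1* = 10 + 2/3·269/2 = 99.6667.

q_1* = 99.6667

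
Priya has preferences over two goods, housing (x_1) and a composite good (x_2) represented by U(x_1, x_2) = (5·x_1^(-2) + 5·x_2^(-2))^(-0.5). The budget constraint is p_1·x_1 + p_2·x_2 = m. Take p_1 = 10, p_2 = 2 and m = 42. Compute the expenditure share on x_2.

From the CES first-order condition, (x_2/x_1)^(3) = p_1/p_2.
Hence x_2/x_1 = (p_1/p_2)^(1/(3)), i.e. raised to the 1/3 power.
With the ratio pinned down, the budget gives x_1* = m/(p_1 + p_2·(x_2/x_1)) and x_2* = (x_2/x_1)·x_1*.
Numerically x_2/x_1 = 1.709976, so x_1* = 42/(10 + 2·1.709976) = 3.1297 and x_2* = 1.709976·3.1297 = 5.3517.
Expenditure on x_2: 2·5.3517 = 10.7033; share = 0.2548.

share on x_2 = 0.2548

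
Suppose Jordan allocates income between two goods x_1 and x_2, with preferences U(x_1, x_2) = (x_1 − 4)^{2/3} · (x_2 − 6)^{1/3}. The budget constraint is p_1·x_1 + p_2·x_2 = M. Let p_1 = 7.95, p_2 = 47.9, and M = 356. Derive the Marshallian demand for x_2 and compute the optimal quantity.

This is Cobb-Douglas in (x_1−4, x_2−6): tangency gives 2/3·p_2·(x_2−6) = 1/3·p_1·(x_1−4).
Substituting into the budget: x_1* = 4 + 2/3·(M − 4·p_1 − 6·p_2)/p_1, and x_2* = 6 + 1/3·(…)/p_2.
Discretionary income = 356 − 4·7.95 − 6·47.9 = 36.8; x_2* = 6 + 1/3·36.8/47.9 = 6.2561.

x_2* = 6.2561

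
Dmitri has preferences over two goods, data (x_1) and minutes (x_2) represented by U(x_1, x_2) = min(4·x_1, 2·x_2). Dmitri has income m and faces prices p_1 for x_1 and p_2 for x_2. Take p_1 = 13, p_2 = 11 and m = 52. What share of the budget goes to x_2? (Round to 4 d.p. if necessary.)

Demand: x_1*(p_1,p_2,m) = 2·m/(2·p_1 + 4·p_2), x_2* = 4·m/(2·p_1 + 4·p_2).
Here 2·13 + 4·11 = 70, giving x_1* = 1.4857 and x_2* = 2.9714.
Expenditure on x_2: 11·2.9714 = 32.6857; share = 0.6286.

share on x_2 = 0.6286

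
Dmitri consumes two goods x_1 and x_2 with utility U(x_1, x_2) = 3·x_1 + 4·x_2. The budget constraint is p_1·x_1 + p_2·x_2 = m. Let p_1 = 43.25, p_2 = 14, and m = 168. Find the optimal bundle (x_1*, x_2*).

x_1* = 0, x_2* = 12

Perfect substitutes: compare marginal utility per dollar. 3/p_1 vs 4/p_2 → 0.0694 vs 0.2857.
x_2 gives more utility per dollar, so spend all income on x_2: x_2* = m/p_2, x_1* = 0.
Numerically: x_1* = 0, x_2* = 12.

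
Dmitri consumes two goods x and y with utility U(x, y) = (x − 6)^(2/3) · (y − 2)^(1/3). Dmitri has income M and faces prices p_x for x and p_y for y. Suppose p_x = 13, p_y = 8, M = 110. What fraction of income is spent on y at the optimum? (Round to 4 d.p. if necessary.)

MRS = 2·(y−2)/(x−6). Tangency with p_x/p_y gives y−2 = (1/2)·(p_x/p_y)·(x−6).
Substituting into the budget: x* = 6 + 2/3·(M − 6·p_x − 2·p_y)/p_x, and y* = 2 + 1/3·(…)/p_y.
Discretionary income = 110 − 6·13 − 2·8 = 16; x* = 6 + 2/3·16/13 = 6.8205; y* = 2 + 1/3·16/8 = 2.6667.
Expenditure on y: 8·2.6667 = 21.3333; share = 0.1939.

share on y = 0.1939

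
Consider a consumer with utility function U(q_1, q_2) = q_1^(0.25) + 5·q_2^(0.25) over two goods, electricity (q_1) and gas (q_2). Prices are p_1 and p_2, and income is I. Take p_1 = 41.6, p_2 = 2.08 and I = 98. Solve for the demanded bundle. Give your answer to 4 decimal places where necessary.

MRS = MU_q_1/MU_q_2 = (1/5)·(q_2/q_1)^(0.75). Set equal to p_1/p_2.
Solve for the ratio: q_2/q_1 = [5·p_1/p_2]^(4/3).
Substitute q_2 = (q_2/q_1)·q_1 into the budget: q_1* = I/(p_1 + p_2·(q_2/q_1)).
Numerically q_2/q_1 = 464.158883, so q_1* = 98/(41.6 + 2.08·464.158883) = 0.0973 and q_2* = 464.158883·0.0973 = 45.1691.

q_1* = 0.0973, q_2* = 45.1691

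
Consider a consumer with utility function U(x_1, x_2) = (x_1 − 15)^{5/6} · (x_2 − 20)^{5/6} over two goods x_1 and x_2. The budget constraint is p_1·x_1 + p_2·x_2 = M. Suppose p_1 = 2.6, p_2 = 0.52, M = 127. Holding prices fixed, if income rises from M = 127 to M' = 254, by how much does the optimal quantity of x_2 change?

Δx_2* = 122.1154

MRS = (x_2−20)/(x_1−15). Tangency with p_1/p_2 gives x_2−20 = (p_1/p_2)·(x_1−15).
After buying the subsistence bundle (15, 20), a share 0.5 of the remaining income goes to x_1: x_1* = 15 + 0.5·(M − 15p_1 − 20p_2)/p_1.
Discretionary income = 127 − 15·2.6 − 20·0.52 = 77.6; x_2* = 20 + 0.5·77.6/0.52 = 94.6154.
At M' = 254: x_2* = 216.7308. Change: 216.7308 − 94.6154 = 122.1154.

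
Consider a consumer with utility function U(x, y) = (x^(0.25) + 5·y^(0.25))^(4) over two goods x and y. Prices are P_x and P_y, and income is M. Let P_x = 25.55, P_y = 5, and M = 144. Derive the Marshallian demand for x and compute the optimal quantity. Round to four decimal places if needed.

From the CES first-order condition, (1/5)·(y/x)^(0.75) = P_x/P_y.
Hence y/x = (5·P_x/P_y)^(1/(0.75)), i.e. raised to the 4/3 power.
With the ratio pinned down, the budget gives x* = M/(P_x + P_y·(y/x)) and y* = (y/x)·x*.
Numerically y/x = 75.252547, so x* = 144/(25.55 + 5·75.252547) = 0.3584.

x* = 0.3584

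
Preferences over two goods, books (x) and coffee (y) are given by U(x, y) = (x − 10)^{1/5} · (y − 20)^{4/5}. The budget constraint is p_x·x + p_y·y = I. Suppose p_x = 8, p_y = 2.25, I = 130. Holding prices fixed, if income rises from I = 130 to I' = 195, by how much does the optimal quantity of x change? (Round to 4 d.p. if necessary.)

After buying the subsistence bundle (10, 20), a share 0.2 of the remaining income goes to x: x* = 10 + 0.2·(I − 10p_x − 20p_y)/p_x.
Discretionary income = 130 − 10·8 − 20·2.25 = 5; x* = 10 + 0.2·5/8 = 10.125.
At I' = 195: x* = 11.75. Change: 11.75 − 10.125 = 1.625.

Δx* = 1.625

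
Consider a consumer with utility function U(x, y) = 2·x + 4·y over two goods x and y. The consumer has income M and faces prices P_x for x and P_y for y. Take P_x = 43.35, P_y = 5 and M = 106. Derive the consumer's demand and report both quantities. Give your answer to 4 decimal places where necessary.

x* = 0, y* = 21.2

Linear utility — the consumer picks whichever good has higher MU/price: 2/43.35 = 0.0461 vs 4/5 = 0.8.
y gives more utility per dollar, so spend all income on y: y* = M/P_y, x* = 0.
Numerically: x* = 0, y* = 21.2.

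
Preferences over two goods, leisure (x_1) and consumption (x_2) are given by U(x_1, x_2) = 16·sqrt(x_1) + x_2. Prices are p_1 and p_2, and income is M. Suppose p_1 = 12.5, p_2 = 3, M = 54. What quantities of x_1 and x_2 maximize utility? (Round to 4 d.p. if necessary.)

MU_x_1 = 8/√x_1, MU_x_2 = 1. Tangency: 8/√x_1 = p_1/p_2.
Thus x_1* = (8·p_2/p_1)² — independent of M — with the rest of income spent on x_2.
Plugging in: x_1* = (8·3/12.5)² = 3.6864, x_2* = 2.64.

x_1* = 3.6864, x_2* = 2.64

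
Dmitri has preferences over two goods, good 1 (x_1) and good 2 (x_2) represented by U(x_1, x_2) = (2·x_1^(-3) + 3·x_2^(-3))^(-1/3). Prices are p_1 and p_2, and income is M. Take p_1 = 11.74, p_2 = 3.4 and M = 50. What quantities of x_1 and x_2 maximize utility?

x_1* = 2.964, x_2* = 4.4714

With the ratio pinned down, the budget gives x_1* = M/(p_1 + p_2·(x_2/x_1)) and x_2* = (x_2/x_1)·x_1*.
Numerically x_2/x_1 = 1.508586, so x_1* = 50/(11.74 + 3.4·1.508586) = 2.964 and x_2* = 1.508586·2.964 = 4.4714.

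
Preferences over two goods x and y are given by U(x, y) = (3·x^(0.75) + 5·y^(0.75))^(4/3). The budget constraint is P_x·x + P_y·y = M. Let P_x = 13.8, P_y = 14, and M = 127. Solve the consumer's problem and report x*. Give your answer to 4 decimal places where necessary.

From the CES first-order condition, (3/5)·(y/x)^(0.25) = P_x/P_y.
Hence y/x = ((5/3)·P_x/P_y)^(1/(0.25)), i.e. raised to the 4 power.
With the ratio pinned down, the budget gives x* = M/(P_x + P_y·(y/x)) and y* = (y/x)·x*.
Numerically y/x = 7.284491, so x* = 127/(13.8 + 14·7.284491) = 1.0969.

x* = 1.0969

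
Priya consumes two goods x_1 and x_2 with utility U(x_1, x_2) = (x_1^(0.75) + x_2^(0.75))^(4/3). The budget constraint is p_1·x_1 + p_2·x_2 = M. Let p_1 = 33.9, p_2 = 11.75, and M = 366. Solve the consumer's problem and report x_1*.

x_1* = 0.4316

From the CES first-order condition, (x_2/x_1)^(0.25) = p_1/p_2.
Hence x_2/x_1 = (p_1/p_2)^(1/(0.25)), i.e. raised to the 4 power.
With the ratio pinned down, the budget gives x_1* = M/(p_1 + p_2·(x_2/x_1)) and x_2* = (x_2/x_1)·x_1*.
Numerically x_2/x_1 = 69.286293, so x_1* = 366/(33.9 + 11.75·69.286293) = 0.4316.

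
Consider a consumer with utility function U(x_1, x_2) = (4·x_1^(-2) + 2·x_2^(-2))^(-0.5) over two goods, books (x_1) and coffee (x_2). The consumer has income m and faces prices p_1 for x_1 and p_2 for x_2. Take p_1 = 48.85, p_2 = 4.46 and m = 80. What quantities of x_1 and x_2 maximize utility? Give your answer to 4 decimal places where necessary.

x_1* = 1.4107, x_2* = 2.4865

MRS = MU_x_1/MU_x_2 = 2·(x_2/x_1)^(3). Set equal to p_1/p_2.
Hence x_2/x_1 = ((1/2)·p_1/p_2)^(1/(3)), i.e. raised to the 1/3 power.
With the ratio pinned down, the budget gives x_1* = m/(p_1 + p_2·(x_2/x_1)) and x_2* = (x_2/x_1)·x_1*.
Numerically x_2/x_1 = 1.762652, so x_1* = 80/(48.85 + 4.46·1.762652) = 1.4107 and x_2* = 1.762652·1.4107 = 2.4865.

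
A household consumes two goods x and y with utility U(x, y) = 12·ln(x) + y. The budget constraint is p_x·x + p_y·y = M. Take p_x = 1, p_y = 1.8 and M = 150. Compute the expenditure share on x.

share on x = 0.144

So x*(p_x,p_y) = 12·p_y/p_x, independent of income; and y* = (M − 12·p_y)/p_y.
At the given prices: x* = 12·1.8/1 = 21.6, and y* = 71.3333.
Expenditure on x: 1·21.6 = 21.6; share = 0.144.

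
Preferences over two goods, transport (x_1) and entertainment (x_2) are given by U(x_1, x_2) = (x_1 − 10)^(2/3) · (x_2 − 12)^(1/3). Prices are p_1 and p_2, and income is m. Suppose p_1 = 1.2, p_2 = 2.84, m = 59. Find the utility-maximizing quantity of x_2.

x_2* = 13.5164

MRS = 2·(x_2−12)/(x_1−10). Tangency with p_1/p_2 gives x_2−12 = (1/2)·(p_1/p_2)·(x_1−10).
After buying the subsistence bundle (10, 12), a share 2/3 of the remaining income goes to x_1: x_1* = 10 + 2/3·(m − 10p_1 − 12p_2)/p_1.
Discretionary income = 59 − 10·1.2 − 12·2.84 = 12.92; x_2* = 12 + 1/3·12.92/2.84 = 13.5164.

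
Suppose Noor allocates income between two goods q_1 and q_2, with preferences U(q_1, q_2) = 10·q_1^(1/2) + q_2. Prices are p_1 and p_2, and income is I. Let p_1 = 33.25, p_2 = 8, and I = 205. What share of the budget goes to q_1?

share on q_1 = 0.2347

MU_q_1 = 5/√q_1, MU_q_2 = 1. Tangency: 5/√q_1 = p_1/p_2.
Solve: √q_1 = 5·p_2/p_1, so q_1*(p_1,p_2) = (5·p_2/p_1)², and q_2* = (I − p_1·q_1*)/p_2.
Plugging in: q_1* = (5·8/33.25)² = 1.4472, q_2* = 19.61.
Expenditure on q_1: 33.25·1.4472 = 48.1203; share = 0.2347.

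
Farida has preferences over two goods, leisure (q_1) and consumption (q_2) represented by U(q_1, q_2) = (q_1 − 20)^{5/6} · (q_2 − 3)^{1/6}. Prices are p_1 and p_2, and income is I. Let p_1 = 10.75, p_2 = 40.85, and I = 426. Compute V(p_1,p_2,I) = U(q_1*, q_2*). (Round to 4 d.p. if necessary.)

Let q_1' = q_1−20, q_2' = q_2−3. MRS = 5·q_2'/q_1' = p_1/p_2.
Substituting into the budget: q_1* = 20 + 5/6·(I − 20·p_1 − 3·p_2)/p_1, and q_2* = 3 + 1/6·(…)/p_2.
Discretionary income = 426 − 20·10.75 − 3·40.85 = 88.45; q_1* = 20 + 5/6·88.45/10.75 = 26.8566; q_2* = 3 + 1/6·88.45/40.85 = 3.3609.
Utility at the optimum: U(26.8566, 3.3609) = 4.1974.

V = 4.1974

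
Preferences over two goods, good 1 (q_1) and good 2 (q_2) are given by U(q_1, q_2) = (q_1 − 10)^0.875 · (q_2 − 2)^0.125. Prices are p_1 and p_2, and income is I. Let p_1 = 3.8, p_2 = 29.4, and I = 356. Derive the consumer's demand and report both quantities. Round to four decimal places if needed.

This is Cobb-Douglas in (q_1−10, q_2−2): tangency gives 0.875·p_2·(q_2−2) = 0.125·p_1·(q_1−10).
Substituting into the budget: q_1* = 10 + 0.875·(I − 10·p_1 − 2·p_2)/p_1, and q_2* = 2 + 0.125·(…)/p_2.
Discretionary income = 356 − 10·3.8 − 2·29.4 = 259.2; q_1* = 10 + 0.875·259.2/3.8 = 69.6842; q_2* = 2 + 0.125·259.2/29.4 = 3.102.

q_1* = 69.6842, q_2* = 3.102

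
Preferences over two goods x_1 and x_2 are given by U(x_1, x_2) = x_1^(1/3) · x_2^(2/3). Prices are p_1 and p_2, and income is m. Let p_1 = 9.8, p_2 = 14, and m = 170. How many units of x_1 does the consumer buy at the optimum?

MU_x_1/MU_x_2 = (1/3·x_2)/(2/3·x_1); tangency sets this equal to p_1/p_2.
So 1/3·p_2·x_2 = 2/3·p_1·x_1; combined with the budget, a share 1/3 of income goes to x_1.
Demand: x_1*(p_1,p_2,m) = 1/3·m/p_1 and x_2* = 2/3·m/p_2.
At p_1=9.8, p_2=14, m=170: x_1* = 1/3·170/9.8 = 5.7823.

x_1* = 5.7823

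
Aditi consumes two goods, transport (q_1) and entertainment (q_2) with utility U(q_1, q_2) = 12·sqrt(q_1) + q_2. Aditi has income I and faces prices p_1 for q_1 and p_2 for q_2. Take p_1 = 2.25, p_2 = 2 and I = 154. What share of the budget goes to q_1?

Set MRS = p_1/p_2: 6·q_1^(−1/2) = p_1/p_2.
Solve: √q_1 = 6·p_2/p_1, so q_1*(p_1,p_2) = (6·p_2/p_1)², and q_2* = (I − p_1·q_1*)/p_2.
Plugging in: q_1* = (6·2/2.25)² = 28.4444, q_2* = 45.
Expenditure on q_1: 2.25·28.4444 = 64; share = 0.4156.

share on q_1 = 0.4156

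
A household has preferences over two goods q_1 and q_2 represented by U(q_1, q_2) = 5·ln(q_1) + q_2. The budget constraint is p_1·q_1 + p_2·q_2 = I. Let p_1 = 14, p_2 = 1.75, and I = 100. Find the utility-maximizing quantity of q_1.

q_1* = 0.625

Set MRS = p_1/p_2: (5/q_1)/1 = p_1/p_2.
So q_1*(p_1,p_2) = 5·p_2/p_1, independent of income; and q_2* = (I − 5·p_2)/p_2.
At the given prices: q_1* = 5·1.75/14 = 0.625.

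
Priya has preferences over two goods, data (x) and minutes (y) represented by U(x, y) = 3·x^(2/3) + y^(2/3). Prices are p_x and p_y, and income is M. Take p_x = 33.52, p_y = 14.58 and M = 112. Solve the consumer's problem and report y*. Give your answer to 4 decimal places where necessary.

From the CES first-order condition, 3·(y/x)^(1/3) = p_x/p_y.
Hence y/x = ((1/3)·p_x/p_y)^(1/(1/3)), i.e. raised to the 3 power.
Substitute y = (y/x)·x into the budget: x* = M/(p_x + p_y·(y/x)).
Numerically y/x = 0.450065, so x* = 112/(33.52 + 14.58·0.450065) = 2.7943 and y* = 0.450065·2.7943 = 1.2576.

y* = 1.2576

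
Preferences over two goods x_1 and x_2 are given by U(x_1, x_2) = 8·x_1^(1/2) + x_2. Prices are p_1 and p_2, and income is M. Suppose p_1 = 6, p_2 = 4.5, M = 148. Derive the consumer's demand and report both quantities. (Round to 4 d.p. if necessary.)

Utility is quasi-linear in x_2; the FOC for x_1 is 4/√x_1 = p_1/p_2.
Solve: √x_1 = 4·p_2/p_1, so x_1*(p_1,p_2) = (4·p_2/p_1)², and x_2* = (M − p_1·x_1*)/p_2.
Plugging in: x_1* = (4·4.5/6)² = 9, x_2* = 20.8889.

x_1* = 9, x_2* = 20.8889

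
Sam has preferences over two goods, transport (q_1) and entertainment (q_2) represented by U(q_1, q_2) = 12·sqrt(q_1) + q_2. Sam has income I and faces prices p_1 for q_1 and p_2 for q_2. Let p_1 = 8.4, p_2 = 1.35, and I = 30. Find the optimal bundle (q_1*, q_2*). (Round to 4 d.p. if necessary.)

Set MRS = p_1/p_2: 6·q_1^(−1/2) = p_1/p_2.
Thus q_1* = (6·p_2/p_1)² — independent of I — with the rest of income spent on q_2.
Plugging in: q_1* = (6·1.35/8.4)² = 0.9298, q_2* = 16.4365.

q_1* = 0.9298, q_2* = 16.4365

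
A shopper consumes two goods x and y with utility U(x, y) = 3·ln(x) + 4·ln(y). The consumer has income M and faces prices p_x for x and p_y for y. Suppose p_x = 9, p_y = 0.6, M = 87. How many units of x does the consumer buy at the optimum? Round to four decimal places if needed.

Tangency: MRS = (3/4)·y/x = p_x/p_y.
Rearranging, p_y·y = (4/3)·p_x·x. Substituting into the budget gives p_x·x·(1 + (4/3)) = M.
Demand: x*(p_x,p_y,M) = 3/7·M/p_x and y* = 4/7·M/p_y.
At p_x=9, p_y=0.6, M=87: x* = 3/7·87/9 = 4.1429.

x* = 4.1429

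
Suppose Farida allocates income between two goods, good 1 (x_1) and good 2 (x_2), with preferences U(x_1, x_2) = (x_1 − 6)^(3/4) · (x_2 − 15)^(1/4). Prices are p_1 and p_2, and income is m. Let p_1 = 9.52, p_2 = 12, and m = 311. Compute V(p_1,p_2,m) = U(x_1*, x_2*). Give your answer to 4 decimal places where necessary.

MRS = 3·(x_2−15)/(x_1−6). Tangency with p_1/p_2 gives x_2−15 = (1/3)·(p_1/p_2)·(x_1−6).
Substituting into the budget: x_1* = 6 + 0.75·(m − 6·p_1 − 15·p_2)/p_1, and x_2* = 15 + 0.25·(…)/p_2.
Discretionary income = 311 − 6·9.52 − 15·12 = 73.88; x_1* = 6 + 0.75·73.88/9.52 = 11.8204; x_2* = 15 + 0.25·73.88/12 = 16.5392.
Utility at the optimum: U(11.8204, 16.5392) = 4.1738.

V = 4.1738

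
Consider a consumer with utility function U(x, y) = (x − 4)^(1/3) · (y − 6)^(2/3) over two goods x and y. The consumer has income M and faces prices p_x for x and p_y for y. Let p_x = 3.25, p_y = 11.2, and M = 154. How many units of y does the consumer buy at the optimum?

This is Cobb-Douglas in (x−4, y−6): tangency gives 1/3·p_y·(y−6) = 2/3·p_x·(x−4).
Substituting into the budget: x* = 4 + 1/3·(M − 4·p_x − 6·p_y)/p_x, and y* = 6 + 2/3·(…)/p_y.
Discretionary income = 154 − 4·3.25 − 6·11.2 = 73.8; y* = 6 + 2/3·73.8/11.2 = 10.3929.

y* = 10.3929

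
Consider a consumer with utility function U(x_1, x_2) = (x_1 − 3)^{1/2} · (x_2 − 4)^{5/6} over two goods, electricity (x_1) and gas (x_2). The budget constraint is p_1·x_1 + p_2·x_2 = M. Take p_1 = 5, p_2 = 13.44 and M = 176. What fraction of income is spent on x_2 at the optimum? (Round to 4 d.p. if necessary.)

MRS = (3/5)·(x_2−4)/(x_1−3). Tangency with p_1/p_2 gives x_2−4 = (5/3)·(p_1/p_2)·(x_1−3).
Substituting into the budget: x_1* = 3 + 0.375·(M − 3·p_1 − 4·p_2)/p_1, and x_2* = 4 + 0.625·(…)/p_2.
Discretionary income = 176 − 3·5 − 4·13.44 = 107.24; x_1* = 3 + 0.375·107.24/5 = 11.043; x_2* = 4 + 0.625·107.24/13.44 = 8.987.
Expenditure on x_2: 13.44·8.987 = 120.785; share = 0.6863.

share on x_2 = 0.6863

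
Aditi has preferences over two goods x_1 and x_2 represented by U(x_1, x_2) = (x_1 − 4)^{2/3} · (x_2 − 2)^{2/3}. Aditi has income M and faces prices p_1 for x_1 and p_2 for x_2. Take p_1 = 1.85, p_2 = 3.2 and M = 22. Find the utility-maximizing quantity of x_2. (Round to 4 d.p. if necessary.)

x_2* = 3.2812

This is Cobb-Douglas in (x_1−4, x_2−2): tangency gives 2/3·p_2·(x_2−2) = 2/3·p_1·(x_1−4).
Substituting into the budget: x_1* = 4 + 0.5·(M − 4·p_1 − 2·p_2)/p_1, and x_2* = 2 + 0.5·(…)/p_2.
Discretionary income = 22 − 4·1.85 − 2·3.2 = 8.2; x_2* = 2 + 0.5·8.2/3.2 = 3.2812.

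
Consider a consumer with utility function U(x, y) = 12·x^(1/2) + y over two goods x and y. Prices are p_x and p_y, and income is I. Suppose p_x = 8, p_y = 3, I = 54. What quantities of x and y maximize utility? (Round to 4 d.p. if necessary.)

x* = 5.0625, y* = 4.5

Set MRS = p_x/p_y: 6·x^(−1/2) = p_x/p_y.
Thus x* = (6·p_y/p_x)² — independent of I — with the rest of income spent on y.
Plugging in: x* = (6·3/8)² = 5.0625, y* = 4.5.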